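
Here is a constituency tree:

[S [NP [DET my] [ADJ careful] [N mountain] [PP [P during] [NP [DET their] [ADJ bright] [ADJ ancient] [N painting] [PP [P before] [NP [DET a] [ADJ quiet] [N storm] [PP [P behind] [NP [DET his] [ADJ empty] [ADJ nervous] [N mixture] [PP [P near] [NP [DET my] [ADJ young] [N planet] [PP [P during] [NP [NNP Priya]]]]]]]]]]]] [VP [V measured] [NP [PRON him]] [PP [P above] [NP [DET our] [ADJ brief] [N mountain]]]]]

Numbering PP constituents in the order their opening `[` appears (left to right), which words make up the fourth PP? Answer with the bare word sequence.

near my young planet during Priya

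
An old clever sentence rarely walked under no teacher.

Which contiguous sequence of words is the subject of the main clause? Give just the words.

The subject of the main clause is the NP immediately before the verb "walked": "an old clever sentence".

an old clever sentence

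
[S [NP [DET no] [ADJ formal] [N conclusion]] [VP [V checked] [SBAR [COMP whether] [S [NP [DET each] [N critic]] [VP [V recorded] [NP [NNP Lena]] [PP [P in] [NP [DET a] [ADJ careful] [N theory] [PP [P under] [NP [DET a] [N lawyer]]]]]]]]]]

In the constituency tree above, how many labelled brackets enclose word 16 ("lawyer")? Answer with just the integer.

10

Counting open brackets not yet closed at "lawyer": [S [VP [SBAR [S [VP [PP [NP [PP [NP [N = 10.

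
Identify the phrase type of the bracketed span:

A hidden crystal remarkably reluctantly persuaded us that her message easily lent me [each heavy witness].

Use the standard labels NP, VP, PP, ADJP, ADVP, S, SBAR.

NP

The bracketed span "each heavy witness" is headed by "witness", making it a noun phrase (NP).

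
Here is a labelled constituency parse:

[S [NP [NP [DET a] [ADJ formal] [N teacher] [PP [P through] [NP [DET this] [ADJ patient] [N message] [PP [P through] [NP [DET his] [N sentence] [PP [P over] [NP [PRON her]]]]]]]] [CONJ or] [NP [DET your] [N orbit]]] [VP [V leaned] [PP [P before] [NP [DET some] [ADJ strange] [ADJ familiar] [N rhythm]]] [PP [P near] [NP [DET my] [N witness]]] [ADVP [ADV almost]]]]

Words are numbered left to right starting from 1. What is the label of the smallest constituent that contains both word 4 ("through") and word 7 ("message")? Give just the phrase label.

PP

Word 4 lies under S → NP → NP → PP → P; word 7 lies under S → NP → NP → PP → NP → N. The lowest shared node is the PP.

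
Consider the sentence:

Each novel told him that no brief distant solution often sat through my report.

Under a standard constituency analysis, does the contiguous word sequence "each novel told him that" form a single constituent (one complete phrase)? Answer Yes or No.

No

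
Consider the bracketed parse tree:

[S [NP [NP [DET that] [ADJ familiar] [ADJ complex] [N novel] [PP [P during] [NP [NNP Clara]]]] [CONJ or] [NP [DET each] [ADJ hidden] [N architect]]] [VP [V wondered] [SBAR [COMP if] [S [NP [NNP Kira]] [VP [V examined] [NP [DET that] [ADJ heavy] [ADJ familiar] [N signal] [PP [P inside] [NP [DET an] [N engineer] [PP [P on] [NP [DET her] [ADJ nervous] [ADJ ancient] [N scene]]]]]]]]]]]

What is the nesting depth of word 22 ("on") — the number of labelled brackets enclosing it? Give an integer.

10

Path from the root down to the word: S → VP → SBAR → S → VP → NP → PP → NP → PP → P. That is 10 enclosing brackets.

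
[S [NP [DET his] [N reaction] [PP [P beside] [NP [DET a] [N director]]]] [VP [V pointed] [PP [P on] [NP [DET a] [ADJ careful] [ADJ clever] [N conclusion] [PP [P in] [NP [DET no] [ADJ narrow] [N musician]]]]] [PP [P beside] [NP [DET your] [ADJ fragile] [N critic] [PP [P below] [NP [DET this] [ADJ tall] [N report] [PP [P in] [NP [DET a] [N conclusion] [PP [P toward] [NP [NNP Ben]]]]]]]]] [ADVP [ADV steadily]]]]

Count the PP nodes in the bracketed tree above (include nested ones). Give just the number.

Listing each PP by its span: [PP beside a director]; [PP on a careful clever conclusion in no narrow musician]; [PP in no narrow musician]; [PP beside your fragile critic below this tall report in a conclusion toward Ben]; [PP below this tall report in a conclusion toward Ben]; [PP in a conclusion toward Ben] … — that makes 7.

7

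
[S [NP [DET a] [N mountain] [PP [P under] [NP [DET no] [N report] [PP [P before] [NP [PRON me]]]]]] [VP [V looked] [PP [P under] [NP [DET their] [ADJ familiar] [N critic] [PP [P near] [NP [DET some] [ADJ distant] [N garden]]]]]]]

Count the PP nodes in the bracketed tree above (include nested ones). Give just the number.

Listing each PP by its span: [PP under no report before me]; [PP before me]; [PP under their familiar critic near some distant garden]; [PP near some distant garden] — that makes 4.

4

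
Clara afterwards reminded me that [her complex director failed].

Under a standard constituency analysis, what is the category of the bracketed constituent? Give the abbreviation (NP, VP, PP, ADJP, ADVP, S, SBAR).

S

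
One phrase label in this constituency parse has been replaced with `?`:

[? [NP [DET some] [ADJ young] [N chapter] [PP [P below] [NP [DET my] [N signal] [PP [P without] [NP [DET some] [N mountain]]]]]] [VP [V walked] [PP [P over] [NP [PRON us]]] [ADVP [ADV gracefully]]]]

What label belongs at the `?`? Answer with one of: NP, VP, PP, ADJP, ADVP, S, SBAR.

A constituent whose immediate children are NP, VP is a clause: S.

S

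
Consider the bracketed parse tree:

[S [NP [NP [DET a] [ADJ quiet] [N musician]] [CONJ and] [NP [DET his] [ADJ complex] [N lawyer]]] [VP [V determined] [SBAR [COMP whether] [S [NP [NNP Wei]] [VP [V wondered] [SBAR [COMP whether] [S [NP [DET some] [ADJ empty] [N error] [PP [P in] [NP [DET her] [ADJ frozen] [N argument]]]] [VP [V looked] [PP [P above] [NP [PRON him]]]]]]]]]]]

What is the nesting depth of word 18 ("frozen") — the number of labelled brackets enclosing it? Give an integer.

11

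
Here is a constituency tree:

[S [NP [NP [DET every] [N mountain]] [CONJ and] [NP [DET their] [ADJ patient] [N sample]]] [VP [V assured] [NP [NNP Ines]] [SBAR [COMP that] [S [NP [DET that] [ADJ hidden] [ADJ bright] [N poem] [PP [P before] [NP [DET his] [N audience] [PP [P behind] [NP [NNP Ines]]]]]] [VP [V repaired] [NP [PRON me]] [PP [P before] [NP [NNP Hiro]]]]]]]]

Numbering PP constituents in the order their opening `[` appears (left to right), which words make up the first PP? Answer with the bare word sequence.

before his audience behind Ines

In left-to-right order the PP constituents are "before his audience behind Ines"; "behind Ines"; "before Hiro". Number 1 is "before his audience behind Ines".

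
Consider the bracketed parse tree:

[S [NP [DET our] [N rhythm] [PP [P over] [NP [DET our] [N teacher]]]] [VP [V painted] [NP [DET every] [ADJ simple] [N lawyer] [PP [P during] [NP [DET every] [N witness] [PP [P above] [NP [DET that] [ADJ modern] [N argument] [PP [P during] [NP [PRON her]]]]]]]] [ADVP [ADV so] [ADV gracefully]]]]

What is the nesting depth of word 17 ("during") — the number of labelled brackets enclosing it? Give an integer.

9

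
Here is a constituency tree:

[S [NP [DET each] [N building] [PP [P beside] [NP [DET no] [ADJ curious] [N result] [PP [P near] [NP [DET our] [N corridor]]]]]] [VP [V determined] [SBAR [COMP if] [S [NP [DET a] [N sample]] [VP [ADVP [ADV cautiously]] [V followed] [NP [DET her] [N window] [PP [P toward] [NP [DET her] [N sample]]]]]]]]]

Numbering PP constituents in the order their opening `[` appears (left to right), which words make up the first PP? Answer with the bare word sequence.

In left-to-right order the PP constituents are "beside no curious result near our corridor"; "near our corridor"; "toward her sample". Number 1 is "beside no curious result near our corridor".

beside no curious result near our corridor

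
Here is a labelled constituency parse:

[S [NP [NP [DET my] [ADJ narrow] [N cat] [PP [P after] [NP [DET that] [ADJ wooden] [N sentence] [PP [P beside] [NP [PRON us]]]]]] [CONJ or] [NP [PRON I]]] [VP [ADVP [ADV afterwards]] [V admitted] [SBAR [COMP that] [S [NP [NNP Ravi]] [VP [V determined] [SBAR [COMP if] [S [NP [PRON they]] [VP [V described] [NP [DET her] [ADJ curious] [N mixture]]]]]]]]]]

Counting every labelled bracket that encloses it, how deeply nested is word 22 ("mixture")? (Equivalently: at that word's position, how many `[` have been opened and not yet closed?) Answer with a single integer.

10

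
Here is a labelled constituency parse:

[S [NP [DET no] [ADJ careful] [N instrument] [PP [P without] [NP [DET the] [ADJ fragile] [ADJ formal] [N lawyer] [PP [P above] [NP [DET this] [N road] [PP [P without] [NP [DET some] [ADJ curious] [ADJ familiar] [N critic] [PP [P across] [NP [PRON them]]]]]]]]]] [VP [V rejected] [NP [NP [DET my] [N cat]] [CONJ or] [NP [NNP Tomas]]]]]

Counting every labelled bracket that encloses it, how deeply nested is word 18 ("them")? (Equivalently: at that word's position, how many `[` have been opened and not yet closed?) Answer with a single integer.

The word sits inside PRON, which is inside NP, inside PP, inside NP, inside PP, inside NP, inside PP, inside NP, inside PP, inside NP, inside S — 11 brackets in all.

11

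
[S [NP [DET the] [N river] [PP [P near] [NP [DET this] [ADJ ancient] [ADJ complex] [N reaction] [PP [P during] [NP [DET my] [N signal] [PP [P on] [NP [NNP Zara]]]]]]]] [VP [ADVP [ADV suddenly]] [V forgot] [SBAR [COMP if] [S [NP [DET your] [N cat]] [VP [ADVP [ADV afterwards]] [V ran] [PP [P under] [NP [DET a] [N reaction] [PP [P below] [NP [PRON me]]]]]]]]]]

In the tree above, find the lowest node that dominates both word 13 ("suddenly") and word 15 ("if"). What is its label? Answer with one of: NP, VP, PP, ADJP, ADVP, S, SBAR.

The smallest bracket enclosing both words is [VP suddenly forgot if your cat afterwards ran under a reaction below me], so the label is VP.

VP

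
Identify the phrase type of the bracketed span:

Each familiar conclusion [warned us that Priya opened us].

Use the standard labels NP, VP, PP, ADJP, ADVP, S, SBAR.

"warned" is the head of the bracketed span, so the span is a verb phrase: VP.

VP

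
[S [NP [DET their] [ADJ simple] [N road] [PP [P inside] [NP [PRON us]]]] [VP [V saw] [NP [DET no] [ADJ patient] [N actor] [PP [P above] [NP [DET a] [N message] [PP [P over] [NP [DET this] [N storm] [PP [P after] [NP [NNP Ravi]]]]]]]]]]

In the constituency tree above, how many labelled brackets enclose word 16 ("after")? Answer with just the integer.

The word sits inside P, which is inside PP, inside NP, inside PP, inside NP, inside PP, inside NP, inside VP, inside S — 9 brackets in all.

9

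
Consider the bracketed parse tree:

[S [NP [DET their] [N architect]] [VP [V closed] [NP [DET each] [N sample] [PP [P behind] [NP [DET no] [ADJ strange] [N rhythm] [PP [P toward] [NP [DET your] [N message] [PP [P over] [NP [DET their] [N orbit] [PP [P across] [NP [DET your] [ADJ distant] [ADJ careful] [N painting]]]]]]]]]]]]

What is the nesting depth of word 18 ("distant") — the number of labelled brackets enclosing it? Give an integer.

12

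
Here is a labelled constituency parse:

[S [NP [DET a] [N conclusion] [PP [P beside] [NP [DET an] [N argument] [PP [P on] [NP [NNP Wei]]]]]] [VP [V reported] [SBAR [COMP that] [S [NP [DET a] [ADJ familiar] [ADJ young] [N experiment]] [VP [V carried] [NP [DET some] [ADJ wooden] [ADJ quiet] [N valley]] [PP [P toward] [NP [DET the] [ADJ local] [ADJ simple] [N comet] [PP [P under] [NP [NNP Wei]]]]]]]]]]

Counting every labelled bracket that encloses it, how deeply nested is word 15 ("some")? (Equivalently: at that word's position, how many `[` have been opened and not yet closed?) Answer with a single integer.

7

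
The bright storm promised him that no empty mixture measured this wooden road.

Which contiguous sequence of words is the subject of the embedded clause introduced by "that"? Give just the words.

no empty mixture

"no empty mixture" is the NP that combines with the VP headed by "measured" to form the embedded clause introduced by "that" — the subject.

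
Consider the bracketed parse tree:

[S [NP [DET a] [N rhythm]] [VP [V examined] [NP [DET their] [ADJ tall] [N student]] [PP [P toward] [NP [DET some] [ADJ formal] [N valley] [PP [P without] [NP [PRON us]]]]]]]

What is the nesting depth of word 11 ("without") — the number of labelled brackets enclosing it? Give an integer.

6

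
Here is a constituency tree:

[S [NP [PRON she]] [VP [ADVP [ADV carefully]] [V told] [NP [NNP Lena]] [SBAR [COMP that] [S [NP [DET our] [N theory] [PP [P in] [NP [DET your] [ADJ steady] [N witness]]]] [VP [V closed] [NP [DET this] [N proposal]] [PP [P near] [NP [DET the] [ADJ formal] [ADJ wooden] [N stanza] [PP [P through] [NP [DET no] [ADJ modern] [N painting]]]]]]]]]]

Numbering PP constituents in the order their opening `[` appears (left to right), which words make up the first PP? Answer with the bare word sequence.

in your steady witness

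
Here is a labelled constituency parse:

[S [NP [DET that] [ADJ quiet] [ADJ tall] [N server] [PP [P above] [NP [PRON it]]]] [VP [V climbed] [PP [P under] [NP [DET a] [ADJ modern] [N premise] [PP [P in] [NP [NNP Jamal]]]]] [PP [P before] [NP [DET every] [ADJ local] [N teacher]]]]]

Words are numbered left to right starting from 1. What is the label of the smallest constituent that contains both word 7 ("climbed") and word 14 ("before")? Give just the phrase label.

VP

Word 7 lies under S → VP → V; word 14 lies under S → VP → PP → P. The lowest shared node is the VP.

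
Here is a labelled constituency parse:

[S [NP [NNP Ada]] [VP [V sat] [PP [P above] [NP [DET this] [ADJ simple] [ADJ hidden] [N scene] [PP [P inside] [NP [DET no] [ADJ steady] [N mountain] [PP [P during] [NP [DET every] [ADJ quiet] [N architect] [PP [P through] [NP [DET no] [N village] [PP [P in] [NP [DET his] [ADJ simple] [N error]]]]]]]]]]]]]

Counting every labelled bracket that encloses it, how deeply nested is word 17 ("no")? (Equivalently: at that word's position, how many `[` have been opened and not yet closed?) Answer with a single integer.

11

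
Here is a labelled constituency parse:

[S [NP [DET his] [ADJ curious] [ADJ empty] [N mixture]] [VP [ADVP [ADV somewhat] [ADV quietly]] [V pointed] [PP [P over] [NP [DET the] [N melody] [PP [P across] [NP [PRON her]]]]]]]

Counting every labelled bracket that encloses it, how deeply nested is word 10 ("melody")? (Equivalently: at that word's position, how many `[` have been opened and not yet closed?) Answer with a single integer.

5

Counting open brackets not yet closed at "melody": [S [VP [PP [NP [N = 5.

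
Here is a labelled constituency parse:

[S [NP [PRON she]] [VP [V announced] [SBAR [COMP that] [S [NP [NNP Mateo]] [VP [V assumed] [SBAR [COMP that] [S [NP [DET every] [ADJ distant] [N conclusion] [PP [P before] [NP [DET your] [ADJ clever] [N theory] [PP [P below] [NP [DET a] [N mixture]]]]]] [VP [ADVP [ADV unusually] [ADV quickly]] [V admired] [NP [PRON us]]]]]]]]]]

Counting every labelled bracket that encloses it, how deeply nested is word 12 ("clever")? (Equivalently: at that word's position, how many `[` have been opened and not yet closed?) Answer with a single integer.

11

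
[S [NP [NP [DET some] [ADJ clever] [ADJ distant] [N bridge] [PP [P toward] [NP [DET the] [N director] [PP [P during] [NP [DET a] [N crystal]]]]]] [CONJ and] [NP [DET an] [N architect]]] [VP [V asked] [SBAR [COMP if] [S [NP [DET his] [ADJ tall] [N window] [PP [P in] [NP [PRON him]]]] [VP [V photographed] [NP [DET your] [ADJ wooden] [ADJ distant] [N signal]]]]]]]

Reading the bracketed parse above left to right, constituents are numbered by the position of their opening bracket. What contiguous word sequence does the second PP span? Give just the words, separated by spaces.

The PP opening brackets appear, in order, over: "toward the director during a crystal"; "during a crystal"; "in him". The second one spans "during a crystal".

during a crystal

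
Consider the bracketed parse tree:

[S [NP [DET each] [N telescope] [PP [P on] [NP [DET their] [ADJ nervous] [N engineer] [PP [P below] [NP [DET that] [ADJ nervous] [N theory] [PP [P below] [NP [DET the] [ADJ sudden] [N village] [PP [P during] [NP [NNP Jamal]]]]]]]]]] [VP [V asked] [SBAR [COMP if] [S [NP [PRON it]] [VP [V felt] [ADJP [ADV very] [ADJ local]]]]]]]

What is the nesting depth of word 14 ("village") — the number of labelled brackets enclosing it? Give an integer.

9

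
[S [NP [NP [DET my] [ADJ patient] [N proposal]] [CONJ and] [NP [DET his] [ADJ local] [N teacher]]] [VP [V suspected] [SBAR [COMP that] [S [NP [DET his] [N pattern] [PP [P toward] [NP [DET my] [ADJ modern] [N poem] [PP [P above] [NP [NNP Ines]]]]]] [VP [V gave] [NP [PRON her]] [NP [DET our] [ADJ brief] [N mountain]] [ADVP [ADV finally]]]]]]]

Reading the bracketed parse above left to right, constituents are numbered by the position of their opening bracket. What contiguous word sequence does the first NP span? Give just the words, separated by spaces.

my patient proposal and his local teacher

In left-to-right order the NP constituents are "my patient proposal and his local teacher"; "my patient proposal"; "his local teacher"; "his pattern toward my modern poem above Ines"; "my modern poem above Ines"; "Ines"; "her"; "our brief mountain". Number 1 is "my patient proposal and his local teacher".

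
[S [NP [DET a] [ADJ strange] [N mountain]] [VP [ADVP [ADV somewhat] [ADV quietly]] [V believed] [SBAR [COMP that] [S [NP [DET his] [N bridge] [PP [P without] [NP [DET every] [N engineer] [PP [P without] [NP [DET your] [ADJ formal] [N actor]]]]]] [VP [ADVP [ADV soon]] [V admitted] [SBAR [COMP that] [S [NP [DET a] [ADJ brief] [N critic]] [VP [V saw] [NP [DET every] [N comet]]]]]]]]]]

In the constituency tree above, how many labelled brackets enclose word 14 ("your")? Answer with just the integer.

The word sits inside DET, which is inside NP, inside PP, inside NP, inside PP, inside NP, inside S, inside SBAR, inside VP, inside S — 10 brackets in all.

10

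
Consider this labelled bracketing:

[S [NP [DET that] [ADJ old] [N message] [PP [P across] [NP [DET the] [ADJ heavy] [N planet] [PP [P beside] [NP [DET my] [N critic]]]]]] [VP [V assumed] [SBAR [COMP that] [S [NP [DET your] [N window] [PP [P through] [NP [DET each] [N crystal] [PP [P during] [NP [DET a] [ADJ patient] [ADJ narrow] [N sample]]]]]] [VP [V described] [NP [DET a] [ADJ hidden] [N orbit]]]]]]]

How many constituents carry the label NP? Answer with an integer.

7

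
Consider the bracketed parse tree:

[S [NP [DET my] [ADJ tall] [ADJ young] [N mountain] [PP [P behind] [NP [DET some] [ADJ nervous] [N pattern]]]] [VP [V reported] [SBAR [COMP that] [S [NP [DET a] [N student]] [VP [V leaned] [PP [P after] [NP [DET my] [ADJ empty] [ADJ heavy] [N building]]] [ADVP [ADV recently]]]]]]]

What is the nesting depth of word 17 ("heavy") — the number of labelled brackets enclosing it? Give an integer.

8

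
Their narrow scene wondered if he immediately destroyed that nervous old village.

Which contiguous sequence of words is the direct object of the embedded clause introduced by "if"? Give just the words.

The verb of the embedded clause introduced by "if" is "destroyed"; its direct object is the NP "that nervous old village".

that nervous old village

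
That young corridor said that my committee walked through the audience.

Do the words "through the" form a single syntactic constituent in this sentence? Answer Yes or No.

The smallest constituent containing the whole sequence is the prepositional phrase [PP through the audience], but the sequence is only part of it — it straddles the boundary between preposition "through" and noun phrase "the audience".

No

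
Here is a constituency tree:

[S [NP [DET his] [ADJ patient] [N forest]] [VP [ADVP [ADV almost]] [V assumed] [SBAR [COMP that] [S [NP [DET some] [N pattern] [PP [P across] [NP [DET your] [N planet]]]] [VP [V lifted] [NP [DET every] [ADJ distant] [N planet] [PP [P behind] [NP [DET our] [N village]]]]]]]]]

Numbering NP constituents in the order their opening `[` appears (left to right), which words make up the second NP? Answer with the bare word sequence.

some pattern across your planet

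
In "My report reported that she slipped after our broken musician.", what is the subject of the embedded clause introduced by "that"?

she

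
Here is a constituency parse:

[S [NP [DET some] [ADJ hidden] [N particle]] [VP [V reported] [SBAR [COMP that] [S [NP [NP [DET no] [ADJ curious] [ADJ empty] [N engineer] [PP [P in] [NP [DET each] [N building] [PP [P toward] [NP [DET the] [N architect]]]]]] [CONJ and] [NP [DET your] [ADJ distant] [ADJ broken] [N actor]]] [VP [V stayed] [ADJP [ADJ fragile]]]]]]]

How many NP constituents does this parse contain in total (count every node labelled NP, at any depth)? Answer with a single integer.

Listing each NP by its span: [NP some hidden particle]; [NP no curious empty engineer in each building toward the architect and your distant broken actor]; [NP no curious empty engineer in each building toward the architect]; [NP each building toward the architect]; [NP the architect]; [NP your distant broken actor] — that makes 6.

6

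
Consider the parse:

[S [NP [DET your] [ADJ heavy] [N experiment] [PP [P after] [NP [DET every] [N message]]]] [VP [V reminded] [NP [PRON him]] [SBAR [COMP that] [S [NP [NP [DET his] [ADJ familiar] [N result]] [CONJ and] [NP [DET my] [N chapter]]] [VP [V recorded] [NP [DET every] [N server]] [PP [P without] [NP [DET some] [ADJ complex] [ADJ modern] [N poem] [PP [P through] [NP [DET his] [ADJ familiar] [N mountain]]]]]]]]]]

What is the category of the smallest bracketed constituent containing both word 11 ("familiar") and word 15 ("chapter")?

Word 11 lies under S → VP → SBAR → S → NP → NP → ADJ; word 15 lies under S → VP → SBAR → S → NP → NP → N. The lowest shared node is the NP.

NP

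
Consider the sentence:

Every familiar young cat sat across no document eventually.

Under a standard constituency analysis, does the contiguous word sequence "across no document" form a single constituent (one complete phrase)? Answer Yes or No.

"across no document" is exactly the prepositional phrase [PP across no document], a complete constituent.

Yes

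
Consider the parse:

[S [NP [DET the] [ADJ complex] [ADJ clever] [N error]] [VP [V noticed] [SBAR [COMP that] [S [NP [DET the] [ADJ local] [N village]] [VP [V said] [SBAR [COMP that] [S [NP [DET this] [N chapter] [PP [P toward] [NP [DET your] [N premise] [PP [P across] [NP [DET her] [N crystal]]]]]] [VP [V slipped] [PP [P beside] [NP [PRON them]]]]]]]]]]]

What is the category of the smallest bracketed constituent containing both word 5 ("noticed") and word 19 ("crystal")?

The smallest bracket enclosing both words is [VP noticed that the local village said that this chapter toward your premise across her crystal slipped beside them], so the label is VP.

VP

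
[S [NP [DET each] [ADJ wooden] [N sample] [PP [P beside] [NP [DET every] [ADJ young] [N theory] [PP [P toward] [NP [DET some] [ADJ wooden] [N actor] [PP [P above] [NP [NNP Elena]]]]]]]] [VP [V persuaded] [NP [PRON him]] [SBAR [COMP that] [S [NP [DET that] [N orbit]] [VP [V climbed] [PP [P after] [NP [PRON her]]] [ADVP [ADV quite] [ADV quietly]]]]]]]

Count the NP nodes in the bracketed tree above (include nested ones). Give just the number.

7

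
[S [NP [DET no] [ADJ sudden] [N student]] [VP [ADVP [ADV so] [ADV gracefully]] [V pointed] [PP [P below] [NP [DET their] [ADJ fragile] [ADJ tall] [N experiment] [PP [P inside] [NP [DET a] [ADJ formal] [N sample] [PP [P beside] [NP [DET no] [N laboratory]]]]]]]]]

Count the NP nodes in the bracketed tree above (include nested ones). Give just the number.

4

Listing each NP by its span: [NP no sudden student]; [NP their fragile tall experiment inside a formal sample beside no laboratory]; [NP a formal sample beside no laboratory]; [NP no laboratory] — that makes 4.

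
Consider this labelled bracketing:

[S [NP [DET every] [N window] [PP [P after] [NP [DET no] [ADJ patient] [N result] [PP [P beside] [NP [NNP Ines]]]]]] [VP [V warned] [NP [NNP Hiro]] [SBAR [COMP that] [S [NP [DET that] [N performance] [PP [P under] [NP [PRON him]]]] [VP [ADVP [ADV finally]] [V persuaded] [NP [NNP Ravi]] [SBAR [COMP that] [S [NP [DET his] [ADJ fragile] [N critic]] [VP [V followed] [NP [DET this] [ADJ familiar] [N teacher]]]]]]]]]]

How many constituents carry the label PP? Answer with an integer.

Scanning left to right, an opening `[PP` appears at word positions 3, 7, 14 — 3 in total.

3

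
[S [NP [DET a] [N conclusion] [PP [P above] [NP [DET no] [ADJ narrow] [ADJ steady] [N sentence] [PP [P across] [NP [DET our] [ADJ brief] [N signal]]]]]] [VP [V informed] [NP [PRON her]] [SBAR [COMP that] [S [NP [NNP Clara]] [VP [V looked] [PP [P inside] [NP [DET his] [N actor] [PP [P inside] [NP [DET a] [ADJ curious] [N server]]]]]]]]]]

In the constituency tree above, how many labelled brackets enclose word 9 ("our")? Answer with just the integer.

7

The word sits inside DET, which is inside NP, inside PP, inside NP, inside PP, inside NP, inside S — 7 brackets in all.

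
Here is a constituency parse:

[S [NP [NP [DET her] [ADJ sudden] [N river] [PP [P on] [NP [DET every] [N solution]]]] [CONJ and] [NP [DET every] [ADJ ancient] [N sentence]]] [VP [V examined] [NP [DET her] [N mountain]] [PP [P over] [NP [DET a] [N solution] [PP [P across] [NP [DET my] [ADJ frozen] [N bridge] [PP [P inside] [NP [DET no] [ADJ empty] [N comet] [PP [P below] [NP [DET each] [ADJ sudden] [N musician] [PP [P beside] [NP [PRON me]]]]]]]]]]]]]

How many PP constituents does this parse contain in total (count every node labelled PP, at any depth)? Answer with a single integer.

6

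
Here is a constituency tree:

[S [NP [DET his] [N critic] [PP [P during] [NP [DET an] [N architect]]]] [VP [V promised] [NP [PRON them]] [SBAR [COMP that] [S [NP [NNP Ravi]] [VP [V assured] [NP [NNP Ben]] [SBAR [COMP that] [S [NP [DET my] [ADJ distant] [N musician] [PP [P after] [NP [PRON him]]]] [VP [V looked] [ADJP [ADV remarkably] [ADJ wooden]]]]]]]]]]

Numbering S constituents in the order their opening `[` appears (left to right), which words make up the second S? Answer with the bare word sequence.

Ravi assured Ben that my distant musician after him looked remarkably wooden

In left-to-right order the S constituents are "his critic during an architect promised them that Ravi assured Ben that my distant musician after him looked remarkably wooden"; "Ravi assured Ben that my distant musician after him looked remarkably wooden"; "my distant musician after him looked remarkably wooden". Number 2 is "Ravi assured Ben that my distant musician after him looked remarkably wooden".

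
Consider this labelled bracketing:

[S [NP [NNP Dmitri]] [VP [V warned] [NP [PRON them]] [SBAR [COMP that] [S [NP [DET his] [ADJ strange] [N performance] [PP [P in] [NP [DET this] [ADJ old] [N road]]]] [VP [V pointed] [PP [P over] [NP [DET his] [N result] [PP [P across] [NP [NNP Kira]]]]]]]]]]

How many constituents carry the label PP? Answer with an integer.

3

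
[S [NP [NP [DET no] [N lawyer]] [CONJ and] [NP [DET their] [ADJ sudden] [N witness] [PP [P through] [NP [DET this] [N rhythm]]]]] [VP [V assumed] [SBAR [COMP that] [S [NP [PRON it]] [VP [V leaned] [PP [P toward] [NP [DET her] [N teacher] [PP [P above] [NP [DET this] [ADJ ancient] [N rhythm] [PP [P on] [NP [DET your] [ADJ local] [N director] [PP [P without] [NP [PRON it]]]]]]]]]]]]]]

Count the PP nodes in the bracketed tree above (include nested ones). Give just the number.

The PP constituents are: [PP through this rhythm]; [PP toward her teacher above this ancient rhythm on your local director without it]; [PP above this ancient rhythm on your local director without it]; [PP on your local director without it]; [PP without it]. Total: 5.

5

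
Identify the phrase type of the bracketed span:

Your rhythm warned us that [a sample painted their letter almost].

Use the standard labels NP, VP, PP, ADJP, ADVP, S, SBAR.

S

The bracketed span "a sample painted their letter almost" is headed by "painted", making it a clause (S).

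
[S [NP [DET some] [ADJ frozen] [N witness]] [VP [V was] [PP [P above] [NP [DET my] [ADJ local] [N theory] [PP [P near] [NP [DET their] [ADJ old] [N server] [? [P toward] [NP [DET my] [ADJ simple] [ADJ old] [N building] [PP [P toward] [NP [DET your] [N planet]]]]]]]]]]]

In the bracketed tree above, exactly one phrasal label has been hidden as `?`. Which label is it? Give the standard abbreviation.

The `?` node immediately contains: P 'toward', NP. That is the internal structure of a prepositional phrase, so the label is PP.

PP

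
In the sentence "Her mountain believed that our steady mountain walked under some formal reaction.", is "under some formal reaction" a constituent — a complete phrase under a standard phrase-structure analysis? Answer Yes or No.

These words form the whole prepositional phrase headed by "under", so yes — one constituent.

Yes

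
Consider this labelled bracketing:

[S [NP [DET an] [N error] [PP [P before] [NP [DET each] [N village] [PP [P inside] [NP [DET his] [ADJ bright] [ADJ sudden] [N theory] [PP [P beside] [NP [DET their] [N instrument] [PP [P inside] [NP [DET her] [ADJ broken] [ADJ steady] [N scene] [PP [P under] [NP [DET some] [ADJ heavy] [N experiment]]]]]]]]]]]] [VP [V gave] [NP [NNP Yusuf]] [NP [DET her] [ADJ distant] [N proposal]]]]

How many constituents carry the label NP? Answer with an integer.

8

The NP constituents are: [NP an error before each village inside his bright sudden theory beside their instrument inside her broken steady scene under some heavy experiment]; [NP each village inside his bright sudden theory beside their instrument inside her broken steady scene under some heavy experiment]; [NP his bright sudden theory beside their instrument inside her broken steady scene under some heavy experiment]; [NP their instrument inside her broken steady scene under some heavy experiment]; [NP her broken steady scene under some heavy experiment]; [NP some heavy experiment] …. Total: 8.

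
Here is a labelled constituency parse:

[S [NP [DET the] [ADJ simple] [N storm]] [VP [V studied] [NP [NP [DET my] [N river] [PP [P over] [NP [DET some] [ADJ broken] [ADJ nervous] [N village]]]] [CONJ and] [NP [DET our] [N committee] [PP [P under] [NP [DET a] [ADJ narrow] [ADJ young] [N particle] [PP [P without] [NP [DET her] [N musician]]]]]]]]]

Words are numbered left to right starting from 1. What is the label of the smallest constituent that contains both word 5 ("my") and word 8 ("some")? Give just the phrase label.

Word 5 lies under S → VP → NP → NP → DET; word 8 lies under S → VP → NP → NP → PP → NP → DET. The lowest shared node is the NP.

NP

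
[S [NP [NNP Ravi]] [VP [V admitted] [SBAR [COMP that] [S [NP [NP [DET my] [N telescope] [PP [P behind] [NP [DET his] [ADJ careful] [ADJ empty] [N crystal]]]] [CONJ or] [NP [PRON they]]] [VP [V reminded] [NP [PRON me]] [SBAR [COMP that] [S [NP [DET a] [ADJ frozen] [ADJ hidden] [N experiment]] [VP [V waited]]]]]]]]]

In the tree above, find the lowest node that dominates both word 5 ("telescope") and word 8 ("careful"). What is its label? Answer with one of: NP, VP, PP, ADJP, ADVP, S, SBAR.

NP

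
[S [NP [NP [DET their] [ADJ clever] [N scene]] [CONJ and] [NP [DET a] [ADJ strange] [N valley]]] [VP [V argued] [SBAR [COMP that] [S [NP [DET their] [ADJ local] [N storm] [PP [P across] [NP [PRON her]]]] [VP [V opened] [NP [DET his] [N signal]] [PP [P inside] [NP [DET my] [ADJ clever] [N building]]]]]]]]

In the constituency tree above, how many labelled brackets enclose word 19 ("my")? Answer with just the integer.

Counting open brackets not yet closed at "my": [S [VP [SBAR [S [VP [PP [NP [DET = 8.

8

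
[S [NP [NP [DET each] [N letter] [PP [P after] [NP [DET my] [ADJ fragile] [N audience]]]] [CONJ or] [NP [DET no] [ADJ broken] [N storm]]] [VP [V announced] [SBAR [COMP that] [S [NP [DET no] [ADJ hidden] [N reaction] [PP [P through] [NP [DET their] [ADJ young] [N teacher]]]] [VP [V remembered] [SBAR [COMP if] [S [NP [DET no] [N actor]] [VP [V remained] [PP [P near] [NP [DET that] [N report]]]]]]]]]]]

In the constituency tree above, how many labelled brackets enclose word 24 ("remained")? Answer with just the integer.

9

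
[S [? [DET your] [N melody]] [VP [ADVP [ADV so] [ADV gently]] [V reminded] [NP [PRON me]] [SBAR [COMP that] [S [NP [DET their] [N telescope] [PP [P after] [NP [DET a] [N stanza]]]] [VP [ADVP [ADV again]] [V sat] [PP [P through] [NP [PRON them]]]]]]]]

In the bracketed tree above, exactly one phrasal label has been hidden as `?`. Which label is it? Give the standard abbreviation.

NP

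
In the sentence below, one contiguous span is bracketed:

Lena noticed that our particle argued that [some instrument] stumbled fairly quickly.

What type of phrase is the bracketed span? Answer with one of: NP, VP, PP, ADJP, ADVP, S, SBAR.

The span is built around the noun "instrument" — a noun phrase (NP).

NP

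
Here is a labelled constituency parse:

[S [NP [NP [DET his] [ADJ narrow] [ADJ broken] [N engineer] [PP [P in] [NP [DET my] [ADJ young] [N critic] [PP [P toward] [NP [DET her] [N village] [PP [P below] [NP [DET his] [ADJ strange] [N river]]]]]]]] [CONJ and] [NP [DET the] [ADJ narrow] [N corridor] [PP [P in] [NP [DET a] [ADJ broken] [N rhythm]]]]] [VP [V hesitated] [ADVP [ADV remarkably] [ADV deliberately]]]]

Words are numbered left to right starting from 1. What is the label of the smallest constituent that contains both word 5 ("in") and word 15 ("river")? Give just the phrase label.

PP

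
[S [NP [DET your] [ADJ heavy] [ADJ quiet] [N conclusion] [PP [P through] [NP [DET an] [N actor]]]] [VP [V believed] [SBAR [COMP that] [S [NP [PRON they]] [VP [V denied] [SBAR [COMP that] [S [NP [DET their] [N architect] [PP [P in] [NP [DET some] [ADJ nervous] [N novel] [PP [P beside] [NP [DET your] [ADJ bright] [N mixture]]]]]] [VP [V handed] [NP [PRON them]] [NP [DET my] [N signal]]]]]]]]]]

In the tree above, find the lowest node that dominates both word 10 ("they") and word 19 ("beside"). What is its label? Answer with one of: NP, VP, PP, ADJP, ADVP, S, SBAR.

S

Word 10 lies under S → VP → SBAR → S → NP → PRON; word 19 lies under S → VP → SBAR → S → VP → SBAR → S → NP → PP → NP → PP → P. The lowest shared node is the S.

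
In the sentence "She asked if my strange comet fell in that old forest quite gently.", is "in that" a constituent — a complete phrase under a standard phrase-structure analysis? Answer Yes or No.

No

The sequence begins inside the preposition "in" and ends inside the noun phrase "that old forest"; it crosses a phrase boundary, so no single node in the tree spans exactly those words.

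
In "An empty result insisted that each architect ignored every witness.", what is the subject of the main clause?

an empty result

The subject of the main clause is the NP immediately before the verb "insisted": "an empty result".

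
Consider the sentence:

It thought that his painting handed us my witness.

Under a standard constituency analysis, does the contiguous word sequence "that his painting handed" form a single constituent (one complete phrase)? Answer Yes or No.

No

"that" belongs to the complementizer "that" while "handed" belongs to the clause "his painting handed us my witness"; a span that runs across that boundary is not a single phrase.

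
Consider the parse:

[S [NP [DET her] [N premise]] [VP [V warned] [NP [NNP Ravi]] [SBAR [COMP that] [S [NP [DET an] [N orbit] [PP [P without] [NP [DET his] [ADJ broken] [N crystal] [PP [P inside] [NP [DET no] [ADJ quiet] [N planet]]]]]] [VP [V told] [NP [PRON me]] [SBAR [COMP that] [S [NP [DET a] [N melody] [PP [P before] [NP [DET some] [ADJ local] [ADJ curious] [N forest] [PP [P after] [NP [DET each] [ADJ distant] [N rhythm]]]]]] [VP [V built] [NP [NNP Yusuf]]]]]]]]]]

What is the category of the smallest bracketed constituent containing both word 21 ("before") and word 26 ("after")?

Word 21 lies under S → VP → SBAR → S → VP → SBAR → S → NP → PP → P; word 26 lies under S → VP → SBAR → S → VP → SBAR → S → NP → PP → NP → PP → P. The lowest shared node is the PP.

PP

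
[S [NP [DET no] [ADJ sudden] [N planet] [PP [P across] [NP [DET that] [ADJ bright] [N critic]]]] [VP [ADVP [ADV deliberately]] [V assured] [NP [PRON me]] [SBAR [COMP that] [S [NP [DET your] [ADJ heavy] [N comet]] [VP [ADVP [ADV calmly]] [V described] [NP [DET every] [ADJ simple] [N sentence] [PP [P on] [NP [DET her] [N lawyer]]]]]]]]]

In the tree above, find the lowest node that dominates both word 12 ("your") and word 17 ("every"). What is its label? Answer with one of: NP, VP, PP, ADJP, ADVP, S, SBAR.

Both words fall inside [S your heavy comet calmly described every simple sentence on her lawyer] (words 12–22), and no smaller constituent contains them both. Label: S.

S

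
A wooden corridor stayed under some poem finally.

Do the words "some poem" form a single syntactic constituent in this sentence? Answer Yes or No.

These words form the whole noun phrase headed by "poem", so yes — one constituent.

Yes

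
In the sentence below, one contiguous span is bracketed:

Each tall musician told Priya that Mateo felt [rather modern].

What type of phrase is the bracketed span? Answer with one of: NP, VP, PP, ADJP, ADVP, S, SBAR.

ADJP

The span is built around the adjective "modern" — an adjective phrase (ADJP).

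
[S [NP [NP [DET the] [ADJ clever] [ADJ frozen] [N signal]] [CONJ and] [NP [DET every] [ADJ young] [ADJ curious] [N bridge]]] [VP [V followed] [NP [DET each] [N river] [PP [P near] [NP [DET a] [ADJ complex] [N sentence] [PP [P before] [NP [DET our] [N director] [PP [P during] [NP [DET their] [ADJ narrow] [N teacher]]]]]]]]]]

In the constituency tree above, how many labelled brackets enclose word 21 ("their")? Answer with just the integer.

10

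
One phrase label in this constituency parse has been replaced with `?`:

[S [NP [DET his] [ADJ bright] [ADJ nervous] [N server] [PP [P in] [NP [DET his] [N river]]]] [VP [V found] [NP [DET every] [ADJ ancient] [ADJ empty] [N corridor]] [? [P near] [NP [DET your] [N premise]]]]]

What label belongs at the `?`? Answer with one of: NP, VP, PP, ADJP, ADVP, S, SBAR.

PP

A constituent whose immediate children are P 'near', NP is a prepositional phrase: PP.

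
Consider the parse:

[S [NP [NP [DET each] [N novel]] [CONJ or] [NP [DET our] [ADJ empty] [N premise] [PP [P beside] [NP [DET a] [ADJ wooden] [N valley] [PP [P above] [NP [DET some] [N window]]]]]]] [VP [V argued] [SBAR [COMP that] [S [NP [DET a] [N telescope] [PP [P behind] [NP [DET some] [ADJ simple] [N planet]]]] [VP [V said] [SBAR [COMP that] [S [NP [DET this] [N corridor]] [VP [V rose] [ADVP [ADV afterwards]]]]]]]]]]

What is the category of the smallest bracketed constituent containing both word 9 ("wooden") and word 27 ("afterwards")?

S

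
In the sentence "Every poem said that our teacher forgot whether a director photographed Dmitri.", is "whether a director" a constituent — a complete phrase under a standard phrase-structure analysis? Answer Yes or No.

No

The sequence begins inside the complementizer "whether" and ends inside the clause "a director photographed Dmitri"; it crosses a phrase boundary, so no single node in the tree spans exactly those words.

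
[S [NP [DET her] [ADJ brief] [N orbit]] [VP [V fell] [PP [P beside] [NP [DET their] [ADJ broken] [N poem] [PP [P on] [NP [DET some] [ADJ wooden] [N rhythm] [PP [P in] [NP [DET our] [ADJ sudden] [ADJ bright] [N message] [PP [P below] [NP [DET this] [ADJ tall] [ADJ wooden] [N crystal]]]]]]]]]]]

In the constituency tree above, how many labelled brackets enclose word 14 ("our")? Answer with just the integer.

9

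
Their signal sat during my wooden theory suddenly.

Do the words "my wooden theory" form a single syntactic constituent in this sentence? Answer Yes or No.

These words form the whole noun phrase headed by "theory", so yes — one constituent.

Yes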